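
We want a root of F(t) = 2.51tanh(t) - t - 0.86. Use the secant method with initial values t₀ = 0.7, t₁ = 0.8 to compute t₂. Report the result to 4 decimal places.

0.7865

F(0.7) = -0.043037, F(0.8) = 0.006732
t₂ = 0.800000 − 0.006732·(0.800000 − 0.700000) / (0.006732 − (-0.043037)) = 0.800000 − (0.000673)/(0.049769) = 0.786473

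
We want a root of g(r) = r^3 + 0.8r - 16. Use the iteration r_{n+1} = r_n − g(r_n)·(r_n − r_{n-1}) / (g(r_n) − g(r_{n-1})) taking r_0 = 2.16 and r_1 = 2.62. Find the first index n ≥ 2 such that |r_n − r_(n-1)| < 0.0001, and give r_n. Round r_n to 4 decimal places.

n = 5, r_n = 2.4141

g(2.16) = -4.194304, g(2.62) = 4.080728
r_2 = 2.620000 − 4.080728·(0.460000)/(8.275032) = 2.393157;  |Δ| = 0.226843
g(2.393157) = -0.379389
r_3 = 2.393157 − (-0.379389)·(-0.226843)/(-4.460117) = 2.412453;  |Δ| = 0.019296
g(2.412453) = -0.029738
r_4 = 2.412453 − (-0.029738)·(0.019296)/(0.349650) = 2.414094;  |Δ| = 0.001641
g(2.414094) = 0.000248
r_5 = 2.414094 − 0.000248·(0.001641)/(0.029986) = 2.414080;  |Δ| = 0.000014
|r_5 − r_4| = 0.000014 < 0.0001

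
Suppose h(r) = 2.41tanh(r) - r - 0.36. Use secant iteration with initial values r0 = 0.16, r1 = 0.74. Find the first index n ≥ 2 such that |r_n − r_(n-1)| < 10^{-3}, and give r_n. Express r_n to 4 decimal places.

h(0.16) = -0.137657, h(0.74) = 0.416240
r2 = 0.740000 − 0.416240·(0.580000)/(0.553897) = 0.304144;  |Δ| = 0.435856
h(0.304144) = 0.047048
r3 = 0.304144 − 0.047048·(-0.435856)/(-0.369192) = 0.248601;  |Δ| = 0.055544
h(0.248601) = -0.021518
r4 = 0.248601 − (-0.021518)·(-0.055544)/(-0.068566) = 0.266032;  |Δ| = 0.017431
h(0.266032) = 0.000396
r5 = 0.266032 − 0.000396·(0.017431)/(0.021914) = 0.265717;  |Δ| = 0.000315
|r5 − r4| = 0.000315 < 10^{-3}

n = 5, r_n = 0.2657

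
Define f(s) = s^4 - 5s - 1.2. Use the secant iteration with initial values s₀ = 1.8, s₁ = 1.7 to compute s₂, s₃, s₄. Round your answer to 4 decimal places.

1.7819, 1.7836, 1.7835

f(1.8) = 0.297600, f(1.7) = -1.347900
s₂ = 1.700000 − (-1.347900)·(1.700000 − 1.800000) / (-1.347900 − 0.297600) = 1.700000 − (0.134790)/(-1.645500) = 1.781914
f(1.781914) = -0.027558
s₃ = 1.781914 − (-0.027558)·(1.781914 − 1.700000) / (-0.027558 − (-1.347900)) = 1.781914 − (-0.002257)/(1.320342) = 1.783624
f(1.783624) = 0.002643
s₄ = 1.783624 − 0.002643·(1.783624 − 1.781914) / (0.002643 − (-0.027558)) = 1.783624 − (0.000005)/(0.030201) = 1.783474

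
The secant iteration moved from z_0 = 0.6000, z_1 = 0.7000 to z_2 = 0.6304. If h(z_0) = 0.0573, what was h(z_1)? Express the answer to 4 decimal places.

The secant line through (0.6000, 0.0573) and (0.7000, h(z_1)) crosses zero at z_2 = 0.6304.
So (0.6000, 0.0573), (0.7000, h(z_1)), (0.6304, 0) are collinear:
h(z_1) = 0.0573 · (0.7000 − 0.6304) / (0.6000 − 0.6304) = 0.0573 · (0.069600)/(-0.030400) = -0.131187

-0.1312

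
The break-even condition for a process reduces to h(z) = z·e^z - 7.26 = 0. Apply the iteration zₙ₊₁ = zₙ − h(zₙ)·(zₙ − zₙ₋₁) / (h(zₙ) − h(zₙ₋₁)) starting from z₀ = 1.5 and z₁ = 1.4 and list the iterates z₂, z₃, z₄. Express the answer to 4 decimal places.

h(1.5) = -0.537466, h(1.4) = -1.582720
z₂ = 1.400000 − (-1.582720)·(1.400000 − 1.500000) / (-1.582720 − (-0.537466)) = 1.400000 − (0.158272)/(-1.045254) = 1.551420
h(1.551420) = 0.059852
z₃ = 1.551420 − 0.059852·(1.551420 − 1.400000) / (0.059852 − (-1.582720)) = 1.551420 − (0.009063)/(1.642572) = 1.545902
h(1.545902) = -0.006312
z₄ = 1.545902 − (-0.006312)·(1.545902 − 1.551420) / (-0.006312 − 0.059852) = 1.545902 − (0.000035)/(-0.066165) = 1.546429

1.5514, 1.5459, 1.5464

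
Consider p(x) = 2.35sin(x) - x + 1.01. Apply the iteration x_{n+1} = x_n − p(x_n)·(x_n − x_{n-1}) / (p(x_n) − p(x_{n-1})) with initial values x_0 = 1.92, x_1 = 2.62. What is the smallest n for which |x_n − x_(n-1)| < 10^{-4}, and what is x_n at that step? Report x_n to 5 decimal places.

n = 5, x_n = 2.47079

p(1.92) = 1.2981669, p(2.62) = -0.4390851
x_2 = 2.6200000 − (-0.4390851)·(0.7000000)/(-1.7372520) = 2.4430771;  |Δ| = 0.1769229
p(2.4430771) = 0.0781646
x_3 = 2.4430771 − 0.0781646·(-0.1769229)/(0.5172497) = 2.4698130;  |Δ| = 0.0267358
p(2.4698130) = 0.0027799
x_4 = 2.4698130 − 0.0027799·(0.0267358)/(-0.0753846) = 2.4707989;  |Δ| = 0.0009859
p(2.4707989) = -0.0000202
x_5 = 2.4707989 − (-0.0000202)·(0.0009859)/(-0.0028001) = 2.4707918;  |Δ| = 0.0000071
|x_5 − x_4| = 0.0000071 < 10^{-4}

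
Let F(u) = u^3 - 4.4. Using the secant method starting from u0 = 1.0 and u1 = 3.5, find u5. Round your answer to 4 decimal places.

1.6185

F(1.0) = -3.400000, F(3.5) = 38.475000
u2 = 3.500000 − 38.475000·(3.500000 − 1.000000) / (38.475000 − (-3.400000)) = 3.500000 − (96.187500)/(41.875000) = 1.202985
F(1.202985) = -2.659072
u3 = 1.202985 − (-2.659072)·(1.202985 − 3.500000) / (-2.659072 − 38.475000) = 1.202985 − (6.107929)/(-41.134072) = 1.351473
F(1.351473) = -1.931560
u4 = 1.351473 − (-1.931560)·(1.351473 − 1.202985) / (-1.931560 − (-2.659072)) = 1.351473 − (-0.286814)/(0.727512) = 1.745713
F(1.745713) = 0.920086
u5 = 1.745713 − 0.920086·(1.745713 − 1.351473) / (0.920086 − (-1.931560)) = 1.745713 − (0.362735)/(2.851647) = 1.618511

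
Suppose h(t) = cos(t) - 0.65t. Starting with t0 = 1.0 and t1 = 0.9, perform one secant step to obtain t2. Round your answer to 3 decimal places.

0.925

h(1.0) = -0.10970, h(0.9) = 0.03661
t2 = 0.90000 − 0.03661·(0.90000 − 1.00000) / (0.03661 − (-0.10970)) = 0.90000 − (-0.00366)/(0.14631) = 0.92502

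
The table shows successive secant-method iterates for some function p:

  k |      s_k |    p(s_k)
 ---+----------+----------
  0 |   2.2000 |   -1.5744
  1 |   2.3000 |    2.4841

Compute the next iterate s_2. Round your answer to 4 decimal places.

s_2 = 2.3000 − 2.4841·(2.3000 − 2.2000) / (2.4841 − (-1.5744))
   = 2.3000 − (0.248410)/(4.058500) = 2.238793

2.2388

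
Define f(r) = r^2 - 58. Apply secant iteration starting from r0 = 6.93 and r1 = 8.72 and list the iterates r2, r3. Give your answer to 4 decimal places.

7.5674, 7.6125

f(6.93) = -9.975100, f(8.72) = 18.038400
r2 = 8.720000 − 18.038400·(8.720000 − 6.930000) / (18.038400 − (-9.975100)) = 8.720000 − (32.288736)/(28.013500) = 7.567387
f(7.567387) = -0.734660
r3 = 7.567387 − (-0.734660)·(7.567387 − 8.720000) / (-0.734660 − 18.038400) = 7.567387 − (0.846779)/(-18.773060) = 7.612493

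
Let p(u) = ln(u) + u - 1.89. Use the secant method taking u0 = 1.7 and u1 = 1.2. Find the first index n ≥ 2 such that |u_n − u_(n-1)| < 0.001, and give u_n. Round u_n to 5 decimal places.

p(1.7) = 0.3406283, p(1.2) = -0.5076784
u2 = 1.2000000 − (-0.5076784)·(-0.5000000)/(-0.8483067) = 1.4992305;  |Δ| = 0.2992305
p(1.4992305) = 0.0141824
u3 = 1.4992305 − 0.0141824·(0.2992305)/(0.5218609) = 1.4910984;  |Δ| = 0.0081321
p(1.4910984) = 0.0006114
u4 = 1.4910984 − 0.0006114·(-0.0081321)/(-0.0135710) = 1.4907320;  |Δ| = 0.0003664
|u4 − u3| = 0.0003664 < 0.001

n = 4, u_n = 1.49073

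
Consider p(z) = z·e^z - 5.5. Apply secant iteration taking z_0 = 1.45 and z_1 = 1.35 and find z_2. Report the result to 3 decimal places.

p(1.45) = 0.68152, p(1.35) = -0.29248
z_2 = 1.35000 − (-0.29248)·(1.35000 − 1.45000) / (-0.29248 − 0.68152) = 1.35000 − (0.02925)/(-0.97399) = 1.38003

1.380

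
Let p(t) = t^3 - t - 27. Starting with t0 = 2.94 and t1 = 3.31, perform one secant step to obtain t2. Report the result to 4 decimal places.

3.0998

p(2.94) = -4.527816, p(3.31) = 5.954691
t2 = 3.310000 − 5.954691·(3.310000 − 2.940000) / (5.954691 − (-4.527816)) = 3.310000 − (2.203236)/(10.482507) = 3.099818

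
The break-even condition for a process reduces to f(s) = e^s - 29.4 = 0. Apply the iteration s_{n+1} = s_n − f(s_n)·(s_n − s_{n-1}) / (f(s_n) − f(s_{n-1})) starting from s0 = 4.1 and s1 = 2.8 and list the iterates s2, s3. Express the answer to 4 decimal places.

f(4.1) = 30.940288, f(2.8) = -12.955353
s2 = 2.800000 − (-12.955353)·(2.800000 − 4.100000) / (-12.955353 − 30.940288) = 2.800000 − (16.841959)/(-43.895641) = 3.183682
f(3.183682) = -5.264548
s3 = 3.183682 − (-5.264548)·(3.183682 − 2.800000) / (-5.264548 − (-12.955353)) = 3.183682 − (-2.019911)/(7.690806) = 3.446322

3.1837, 3.4463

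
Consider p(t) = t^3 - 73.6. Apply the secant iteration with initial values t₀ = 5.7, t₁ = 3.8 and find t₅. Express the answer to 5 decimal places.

4.19076

p(5.7) = 111.5930000, p(3.8) = -18.7280000
t₂ = 3.8000000 − (-18.7280000)·(3.8000000 − 5.7000000) / (-18.7280000 − 111.5930000) = 3.8000000 − (35.5832000)/(-130.3210000) = 4.0730427
p(4.0730427) = -6.0295370
t₃ = 4.0730427 − (-6.0295370)·(4.0730427 − 3.8000000) / (-6.0295370 − (-18.7280000)) = 4.0730427 − (-1.6463212)/(12.6984630) = 4.2026900
p(4.2026900) = 0.6304458
t₄ = 4.2026900 − 0.6304458·(4.2026900 − 4.0730427) / (0.6304458 − (-6.0295370)) = 4.2026900 − (0.0817356)/(6.6599828) = 4.1904174
p(4.1904174) = -0.0179574
t₅ = 4.1904174 − (-0.0179574)·(4.1904174 − 4.2026900) / (-0.0179574 − 0.6304458) = 4.1904174 − (0.0002204)/(-0.6484032) = 4.1907572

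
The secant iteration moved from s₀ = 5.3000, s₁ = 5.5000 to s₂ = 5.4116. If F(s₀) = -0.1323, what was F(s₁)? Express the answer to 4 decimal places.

0.1048

The secant line through (5.3000, -0.1323) and (5.5000, F(s₁)) crosses zero at s₂ = 5.4116.
So (5.3000, -0.1323), (5.5000, F(s₁)), (5.4116, 0) are collinear:
F(s₁) = -0.1323 · (5.5000 − 5.4116) / (5.3000 − 5.4116) = -0.1323 · (0.088400)/(-0.111600) = 0.104797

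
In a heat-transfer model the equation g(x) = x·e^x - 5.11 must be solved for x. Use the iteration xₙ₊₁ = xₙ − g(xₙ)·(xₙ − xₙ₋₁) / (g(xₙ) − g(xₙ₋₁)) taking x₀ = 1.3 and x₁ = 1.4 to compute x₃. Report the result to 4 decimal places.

1.3391

g(1.3) = -0.339914, g(1.4) = 0.567280
x₂ = 1.400000 − 0.567280·(1.400000 − 1.300000) / (0.567280 − (-0.339914)) = 1.400000 − (0.056728)/(0.907194) = 1.337469
g(1.337469) = -0.015062
x₃ = 1.337469 − (-0.015062)·(1.337469 − 1.400000) / (-0.015062 − 0.567280) = 1.337469 − (0.000942)/(-0.582342) = 1.339086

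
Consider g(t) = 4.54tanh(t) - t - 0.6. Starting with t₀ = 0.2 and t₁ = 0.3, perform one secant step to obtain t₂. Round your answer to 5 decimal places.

g(0.2) = 0.0960840, g(0.3) = 0.4225593
t₂ = 0.3000000 − 0.4225593·(0.3000000 − 0.2000000) / (0.4225593 − 0.0960840) = 0.3000000 − (0.0422559)/(0.3264753) = 0.1705693

0.17057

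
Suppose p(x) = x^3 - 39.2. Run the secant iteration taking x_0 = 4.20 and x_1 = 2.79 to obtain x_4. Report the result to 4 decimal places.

3.3958

p(4.20) = 34.888000, p(2.79) = -17.482361
x_2 = 2.790000 − (-17.482361)·(2.790000 − 4.200000) / (-17.482361 − 34.888000) = 2.790000 − (24.650129)/(-52.370361) = 3.260689
p(3.260689) = -4.532067
x_3 = 3.260689 − (-4.532067)·(3.260689 − 2.790000) / (-4.532067 − (-17.482361)) = 3.260689 − (-2.133192)/(12.950294) = 3.425410
p(3.425410) = 0.991822
x_4 = 3.425410 − 0.991822·(3.425410 − 3.260689) / (0.991822 − (-4.532067)) = 3.425410 − (0.163374)/(5.523889) = 3.395834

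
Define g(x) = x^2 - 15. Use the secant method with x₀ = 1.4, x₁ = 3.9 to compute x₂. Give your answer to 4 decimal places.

3.8604

g(1.4) = -13.040000, g(3.9) = 0.210000
x₂ = 3.900000 − 0.210000·(3.900000 − 1.400000) / (0.210000 − (-13.040000)) = 3.900000 − (0.525000)/(13.250000) = 3.860377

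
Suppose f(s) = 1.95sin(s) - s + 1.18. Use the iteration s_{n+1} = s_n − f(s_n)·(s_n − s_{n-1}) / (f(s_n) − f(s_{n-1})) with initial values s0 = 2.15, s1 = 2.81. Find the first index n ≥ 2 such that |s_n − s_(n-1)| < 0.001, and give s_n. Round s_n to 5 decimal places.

f(2.15) = 0.6619526, f(2.81) = -0.9951788
s2 = 2.8100000 − (-0.9951788)·(0.6600000)/(-1.6571314) = 2.4136416;  |Δ| = 0.3963584
f(2.4136416) = 0.0637742
s3 = 2.4136416 − 0.0637742·(-0.3963584)/(1.0589530) = 2.4375118;  |Δ| = 0.0238702
f(2.4375118) = 0.0047886
s4 = 2.4375118 − 0.0047886·(0.0238702)/(-0.0589857) = 2.4394496;  |Δ| = 0.0019378
f(2.4394496) = -0.0000318
s5 = 2.4394496 − (-0.0000318)·(0.0019378)/(-0.0048204) = 2.4394368;  |Δ| = 0.0000128
|s5 − s4| = 0.0000128 < 0.001

n = 5, s_n = 2.43944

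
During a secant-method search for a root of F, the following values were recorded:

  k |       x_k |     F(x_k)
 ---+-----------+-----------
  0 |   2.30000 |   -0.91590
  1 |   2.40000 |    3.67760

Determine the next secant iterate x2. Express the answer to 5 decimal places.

2.31994

x2 = 2.40000 − 3.67760·(2.40000 − 2.30000) / (3.67760 − (-0.91590))
   = 2.40000 − (0.3677600)/(4.5935000) = 2.3199390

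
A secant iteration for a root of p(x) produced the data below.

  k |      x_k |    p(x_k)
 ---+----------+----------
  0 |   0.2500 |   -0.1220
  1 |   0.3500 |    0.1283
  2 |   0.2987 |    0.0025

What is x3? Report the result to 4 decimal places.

x3 = 0.2987 − 0.0025·(0.2987 − 0.3500) / (0.0025 − 0.1283)
   = 0.2987 − (-0.000128)/(-0.125800) = 0.297681

0.2977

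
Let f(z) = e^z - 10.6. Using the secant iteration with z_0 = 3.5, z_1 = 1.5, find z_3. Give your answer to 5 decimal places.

f(3.5) = 22.5154520, f(1.5) = -6.1183109
z_2 = 1.5000000 − (-6.1183109)·(1.5000000 − 3.5000000) / (-6.1183109 − 22.5154520) = 1.5000000 − (12.2366219)/(-28.6337629) = 1.9273494
f(1.9273494) = -3.7287268
z_3 = 1.9273494 − (-3.7287268)·(1.9273494 − 1.5000000) / (-3.7287268 − (-6.1183109)) = 1.9273494 − (-1.5934692)/(2.3895841) = 2.5941890

2.59419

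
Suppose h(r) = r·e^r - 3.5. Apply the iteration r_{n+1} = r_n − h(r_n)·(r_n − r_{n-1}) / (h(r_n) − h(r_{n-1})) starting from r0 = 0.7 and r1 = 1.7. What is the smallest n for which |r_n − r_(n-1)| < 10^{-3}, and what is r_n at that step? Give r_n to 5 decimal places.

n = 6, r_n = 1.13029

h(0.7) = -2.0903731, h(1.7) = 5.8057106
r2 = 1.7000000 − 5.8057106·(1.0000000)/(7.8960837) = 0.9647354;  |Δ| = 0.7352646
h(0.9647354) = -0.9684442
r3 = 0.9647354 − (-0.9684442)·(-0.7352646)/(-6.7741548) = 1.0698501;  |Δ| = 0.1051146
h(1.0698501) = -0.3814487
r4 = 1.0698501 − (-0.3814487)·(0.1051146)/(0.5869955) = 1.1381570;  |Δ| = 0.0683069
h(1.1381570) = 0.0522002
r5 = 1.1381570 − 0.0522002·(0.0683069)/(0.4336490) = 1.1299345;  |Δ| = 0.0082224
h(1.1299345) = -0.0023397
r6 = 1.1299345 − (-0.0023397)·(-0.0082224)/(-0.0545399) = 1.1302873;  |Δ| = 0.0003527
|r6 − r5| = 0.0003527 < 10^{-3}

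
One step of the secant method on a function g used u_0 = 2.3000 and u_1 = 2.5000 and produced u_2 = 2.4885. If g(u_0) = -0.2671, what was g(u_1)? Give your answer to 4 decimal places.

0.0163

The secant line through (2.3000, -0.2671) and (2.5000, g(u_1)) crosses zero at u_2 = 2.4885.
So (2.3000, -0.2671), (2.5000, g(u_1)), (2.4885, 0) are collinear:
g(u_1) = -0.2671 · (2.5000 − 2.4885) / (2.3000 − 2.4885) = -0.2671 · (0.011500)/(-0.188500) = 0.016295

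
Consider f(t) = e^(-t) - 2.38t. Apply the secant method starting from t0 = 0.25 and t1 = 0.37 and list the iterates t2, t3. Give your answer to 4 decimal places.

0.3090, 0.3086

f(0.25) = 0.183801, f(0.37) = -0.189866
t2 = 0.370000 − (-0.189866)·(0.370000 − 0.250000) / (-0.189866 − 0.183801) = 0.370000 − (-0.022784)/(-0.373666) = 0.309026
f(0.309026) = -0.001321
t3 = 0.309026 − (-0.001321)·(0.309026 − 0.370000) / (-0.001321 − (-0.189866)) = 0.309026 − (0.000081)/(0.188545) = 0.308599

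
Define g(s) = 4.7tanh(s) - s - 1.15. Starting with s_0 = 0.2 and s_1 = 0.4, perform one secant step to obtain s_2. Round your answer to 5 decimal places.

g(0.2) = -0.4223360, g(0.4) = 0.2357601
s_2 = 0.4000000 − 0.2357601·(0.4000000 − 0.2000000) / (0.2357601 − (-0.4223360)) = 0.4000000 − (0.0471520)/(0.6580961) = 0.3283509

0.32835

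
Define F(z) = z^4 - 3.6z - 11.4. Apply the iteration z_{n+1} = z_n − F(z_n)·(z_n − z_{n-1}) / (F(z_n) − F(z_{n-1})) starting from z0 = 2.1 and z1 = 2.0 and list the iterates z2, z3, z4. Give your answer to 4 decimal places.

F(2.1) = 0.488100, F(2.0) = -2.600000
z2 = 2.000000 − (-2.600000)·(2.000000 − 2.100000) / (-2.600000 − 0.488100) = 2.000000 − (0.260000)/(-3.088100) = 2.084194
F(2.084194) = -0.033933
z3 = 2.084194 − (-0.033933)·(2.084194 − 2.000000) / (-0.033933 − (-2.600000)) = 2.084194 − (-0.002857)/(2.566067) = 2.085308
F(2.085308) = 0.002410
z4 = 2.085308 − 0.002410·(2.085308 − 2.084194) / (0.002410 − (-0.033933)) = 2.085308 − (0.000003)/(0.036343) = 2.085234

2.0842, 2.0853, 2.0852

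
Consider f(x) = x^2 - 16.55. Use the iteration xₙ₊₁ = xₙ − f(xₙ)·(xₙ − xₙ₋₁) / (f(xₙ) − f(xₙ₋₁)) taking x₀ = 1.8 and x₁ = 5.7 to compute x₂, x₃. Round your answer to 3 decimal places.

f(1.8) = -13.31000, f(5.7) = 15.94000
x₂ = 5.70000 − 15.94000·(5.70000 − 1.80000) / (15.94000 − (-13.31000)) = 5.70000 − (62.16600)/(29.25000) = 3.57467
f(3.57467) = -3.77176
x₃ = 3.57467 − (-3.77176)·(3.57467 − 5.70000) / (-3.77176 − 15.94000) = 3.57467 − (8.01624)/(-19.71176) = 3.98134

3.575, 3.981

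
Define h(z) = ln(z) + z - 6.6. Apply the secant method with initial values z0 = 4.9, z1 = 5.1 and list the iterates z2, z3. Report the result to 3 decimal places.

4.992, 4.992

h(4.9) = -0.11076, h(5.1) = 0.12924
z2 = 5.10000 − 0.12924·(5.10000 − 4.90000) / (0.12924 − (-0.11076)) = 5.10000 − (0.02585)/(0.24001) = 4.99230
h(4.99230) = 0.00020
z3 = 4.99230 − 0.00020·(4.99230 − 5.10000) / (0.00020 − 0.12924) = 4.99230 − (-0.00002)/(-0.12904) = 4.99214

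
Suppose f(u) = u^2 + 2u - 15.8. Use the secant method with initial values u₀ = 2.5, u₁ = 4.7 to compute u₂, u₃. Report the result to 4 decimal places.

f(2.5) = -4.550000, f(4.7) = 15.690000
u₂ = 4.700000 − 15.690000·(4.700000 − 2.500000) / (15.690000 − (-4.550000)) = 4.700000 − (34.518000)/(20.240000) = 2.994565
f(2.994565) = -0.843449
u₃ = 2.994565 − (-0.843449)·(2.994565 − 4.700000) / (-0.843449 − 15.690000) = 2.994565 − (1.438447)/(-16.533449) = 3.081567

2.9946, 3.0816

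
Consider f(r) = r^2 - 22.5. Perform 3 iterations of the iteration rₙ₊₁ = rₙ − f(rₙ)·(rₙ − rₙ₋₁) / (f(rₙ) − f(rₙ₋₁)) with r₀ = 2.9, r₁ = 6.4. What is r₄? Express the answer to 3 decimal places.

f(2.9) = -14.09000, f(6.4) = 18.46000
r₂ = 6.40000 − 18.46000·(6.40000 − 2.90000) / (18.46000 − (-14.09000)) = 6.40000 − (64.61000)/(32.55000) = 4.41505
f(4.41505) = -3.00730
r₃ = 4.41505 − (-3.00730)·(4.41505 − 6.40000) / (-3.00730 − 18.46000) = 4.41505 − (5.96933)/(-21.46730) = 4.69312
f(4.69312) = -0.47463
r₄ = 4.69312 − (-0.47463)·(4.69312 − 4.41505) / (-0.47463 − (-3.00730)) = 4.69312 − (-0.13198)/(2.53267) = 4.74523

4.745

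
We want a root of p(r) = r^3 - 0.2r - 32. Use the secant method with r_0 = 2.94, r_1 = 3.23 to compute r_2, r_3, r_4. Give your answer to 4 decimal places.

p(2.94) = -7.175816, p(3.23) = 1.052267
r_2 = 3.230000 − 1.052267·(3.230000 − 2.940000) / (1.052267 − (-7.175816)) = 3.230000 − (0.305157)/(8.228083) = 3.192913
p(3.192913) = -0.087823
r_3 = 3.192913 − (-0.087823)·(3.192913 − 3.230000) / (-0.087823 − 1.052267) = 3.192913 − (0.003257)/(-1.140090) = 3.195770
p(3.195770) = -0.000941
r_4 = 3.195770 − (-0.000941)·(3.195770 − 3.192913) / (-0.000941 − (-0.087823)) = 3.195770 − (-0.000003)/(0.086882) = 3.195801

3.1929, 3.1958, 3.1958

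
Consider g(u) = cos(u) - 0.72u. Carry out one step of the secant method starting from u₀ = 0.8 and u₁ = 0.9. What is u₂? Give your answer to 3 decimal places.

0.882

g(0.8) = 0.12071, g(0.9) = -0.02639
u₂ = 0.90000 − (-0.02639)·(0.90000 − 0.80000) / (-0.02639 − 0.12071) = 0.90000 − (-0.00264)/(-0.14710) = 0.88206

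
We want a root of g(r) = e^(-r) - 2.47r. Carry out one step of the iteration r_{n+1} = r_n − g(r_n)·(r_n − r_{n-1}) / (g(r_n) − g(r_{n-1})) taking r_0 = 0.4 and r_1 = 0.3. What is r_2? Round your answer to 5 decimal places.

g(0.4) = -0.3176800, g(0.3) = -0.0001818
r_2 = 0.3000000 − (-0.0001818)·(0.3000000 − 0.4000000) / (-0.0001818 − (-0.3176800)) = 0.3000000 − (0.0000182)/(0.3174982) = 0.2999427

0.29994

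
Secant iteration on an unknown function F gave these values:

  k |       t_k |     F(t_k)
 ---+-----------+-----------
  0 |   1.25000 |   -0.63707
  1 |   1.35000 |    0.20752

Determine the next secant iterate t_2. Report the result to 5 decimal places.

1.32543

t_2 = 1.35000 − 0.20752·(1.35000 − 1.25000) / (0.20752 − (-0.63707))
   = 1.35000 − (0.0207520)/(0.8445900) = 1.3254295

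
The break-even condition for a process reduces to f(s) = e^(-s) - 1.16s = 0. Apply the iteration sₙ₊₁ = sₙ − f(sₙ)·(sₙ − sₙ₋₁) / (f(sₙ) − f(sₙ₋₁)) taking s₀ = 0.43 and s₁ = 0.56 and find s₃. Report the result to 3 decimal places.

0.515

f(0.43) = 0.15171, f(0.56) = -0.07839
s₂ = 0.56000 − (-0.07839)·(0.56000 − 0.43000) / (-0.07839 − 0.15171) = 0.56000 − (-0.01019)/(-0.23010) = 0.51571
f(0.51571) = -0.00115
s₃ = 0.51571 − (-0.00115)·(0.51571 − 0.56000) / (-0.00115 − (-0.07839)) = 0.51571 − (0.00005)/(0.07724) = 0.51505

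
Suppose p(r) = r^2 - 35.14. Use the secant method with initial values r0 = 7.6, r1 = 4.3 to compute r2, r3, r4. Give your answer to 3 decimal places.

5.699, 5.965, 5.927

p(7.6) = 22.62000, p(4.3) = -16.65000
r2 = 4.30000 − (-16.65000)·(4.30000 − 7.60000) / (-16.65000 − 22.62000) = 4.30000 − (54.94500)/(-39.27000) = 5.69916
p(5.69916) = -2.65958
r3 = 5.69916 − (-2.65958)·(5.69916 − 4.30000) / (-2.65958 − (-16.65000)) = 5.69916 − (-3.72118)/(13.99042) = 5.96514
p(5.96514) = 0.44289
r4 = 5.96514 − 0.44289·(5.96514 − 5.69916) / (0.44289 − (-2.65958)) = 5.96514 − (0.11780)/(3.10247) = 5.92717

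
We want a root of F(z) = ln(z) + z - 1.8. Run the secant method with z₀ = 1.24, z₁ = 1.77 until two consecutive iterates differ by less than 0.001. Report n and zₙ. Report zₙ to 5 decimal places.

n = 4, zₙ = 1.43726

F(1.24) = -0.3448886, F(1.77) = 0.5409795
z₂ = 1.7700000 − 0.5409795·(0.5300000)/(0.8858682) = 1.4463411;  |Δ| = 0.3236589
F(1.4463411) = 0.0153780
z₃ = 1.4463411 − 0.0153780·(-0.3236589)/(-0.5256015) = 1.4368715;  |Δ| = 0.0094696
F(1.4368715) = -0.0006604
z₄ = 1.4368715 − (-0.0006604)·(-0.0094696)/(-0.0160384) = 1.4372614;  |Δ| = 0.0003899
|z₄ − z₃| = 0.0003899 < 0.001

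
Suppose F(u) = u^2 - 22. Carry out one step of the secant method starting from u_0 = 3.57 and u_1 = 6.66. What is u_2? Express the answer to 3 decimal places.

F(3.57) = -9.25510, F(6.66) = 22.35560
u_2 = 6.66000 − 22.35560·(6.66000 − 3.57000) / (22.35560 − (-9.25510)) = 6.66000 − (69.07880)/(31.61070) = 4.47470

4.475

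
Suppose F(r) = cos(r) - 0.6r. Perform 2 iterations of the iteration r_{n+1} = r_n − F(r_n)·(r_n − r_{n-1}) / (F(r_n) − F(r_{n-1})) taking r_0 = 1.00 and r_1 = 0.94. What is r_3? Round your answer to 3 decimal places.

F(1.00) = -0.05970, F(0.94) = 0.02579
r_2 = 0.94000 − 0.02579·(0.94000 − 1.00000) / (0.02579 − (-0.05970)) = 0.94000 − (-0.00155)/(0.08549) = 0.95810
F(0.95810) = 0.00022
r_3 = 0.95810 − 0.00022·(0.95810 − 0.94000) / (0.00022 − 0.02579) = 0.95810 − (0.00000)/(-0.02557) = 0.95825

0.958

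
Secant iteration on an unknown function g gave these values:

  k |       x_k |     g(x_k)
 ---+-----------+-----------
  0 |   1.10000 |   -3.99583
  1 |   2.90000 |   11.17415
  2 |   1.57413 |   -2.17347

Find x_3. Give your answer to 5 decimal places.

x_3 = 1.57413 − (-2.17347)·(1.57413 − 2.90000) / (-2.17347 − 11.17415)
   = 1.57413 − (2.8817387)/(-13.3476200) = 1.7900291

1.79003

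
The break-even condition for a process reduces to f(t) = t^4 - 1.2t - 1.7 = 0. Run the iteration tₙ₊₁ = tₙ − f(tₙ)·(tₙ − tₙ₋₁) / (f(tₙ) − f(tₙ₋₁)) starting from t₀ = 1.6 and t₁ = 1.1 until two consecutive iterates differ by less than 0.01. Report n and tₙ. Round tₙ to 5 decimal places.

n = 5, tₙ = 1.34970

f(1.6) = 2.9336000, f(1.1) = -1.5559000
t₂ = 1.1000000 − (-1.5559000)·(-0.5000000)/(-4.4895000) = 1.2732821;  |Δ| = 0.1732821
f(1.2732821) = -0.5994957
t₃ = 1.2732821 − (-0.5994957)·(0.1732821)/(0.9564043) = 1.3818992;  |Δ| = 0.1086171
f(1.3818992) = 0.2884666
t₄ = 1.3818992 − 0.2884666·(0.1086171)/(0.8879623) = 1.3466135;  |Δ| = 0.0352857
f(1.3466135) = -0.0276333
t₅ = 1.3466135 − (-0.0276333)·(-0.0352857)/(-0.3160999) = 1.3496981;  |Δ| = 0.0030847
|t₅ − t₄| = 0.0030847 < 0.01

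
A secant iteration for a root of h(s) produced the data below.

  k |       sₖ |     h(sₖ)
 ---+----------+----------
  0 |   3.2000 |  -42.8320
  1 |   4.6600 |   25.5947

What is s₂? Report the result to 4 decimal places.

s₂ = 4.6600 − 25.5947·(4.6600 − 3.2000) / (25.5947 − (-42.8320))
   = 4.6600 − (37.368262)/(68.426700) = 4.113894

4.1139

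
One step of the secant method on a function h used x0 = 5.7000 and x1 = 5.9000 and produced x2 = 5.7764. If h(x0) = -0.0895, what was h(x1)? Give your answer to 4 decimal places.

The secant line through (5.7000, -0.0895) and (5.9000, h(x1)) crosses zero at x2 = 5.7764.
So (5.7000, -0.0895), (5.9000, h(x1)), (5.7764, 0) are collinear:
h(x1) = -0.0895 · (5.9000 − 5.7764) / (5.7000 − 5.7764) = -0.0895 · (0.123600)/(-0.076400) = 0.144793

0.1448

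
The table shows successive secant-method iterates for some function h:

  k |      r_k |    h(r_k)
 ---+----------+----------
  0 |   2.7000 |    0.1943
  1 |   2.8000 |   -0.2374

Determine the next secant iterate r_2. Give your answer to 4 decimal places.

r_2 = 2.8000 − (-0.2374)·(2.8000 − 2.7000) / (-0.2374 − 0.1943)
   = 2.8000 − (-0.023740)/(-0.431700) = 2.745008

2.7450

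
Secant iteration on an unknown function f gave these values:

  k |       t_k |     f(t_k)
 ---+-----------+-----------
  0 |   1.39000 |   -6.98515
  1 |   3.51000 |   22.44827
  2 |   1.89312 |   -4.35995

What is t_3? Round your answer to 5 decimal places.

t_3 = 1.89312 − (-4.35995)·(1.89312 − 3.51000) / (-4.35995 − 22.44827)
   = 1.89312 − (7.0495160)/(-26.8082200) = 2.1560810

2.15608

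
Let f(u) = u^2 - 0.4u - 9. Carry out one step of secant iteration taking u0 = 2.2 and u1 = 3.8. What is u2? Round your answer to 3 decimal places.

f(2.2) = -5.04000, f(3.8) = 3.92000
u2 = 3.80000 − 3.92000·(3.80000 − 2.20000) / (3.92000 − (-5.04000)) = 3.80000 − (6.27200)/(8.96000) = 3.10000

3.100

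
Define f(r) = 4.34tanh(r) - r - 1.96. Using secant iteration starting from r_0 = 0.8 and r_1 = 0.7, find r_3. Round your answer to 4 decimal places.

0.7216

f(0.8) = 0.121920, f(0.7) = -0.037044
r_2 = 0.700000 − (-0.037044)·(0.700000 − 0.800000) / (-0.037044 − 0.121920) = 0.700000 − (0.003704)/(-0.158963) = 0.723303
f(0.723303) = 0.002945
r_3 = 0.723303 − 0.002945·(0.723303 − 0.700000) / (0.002945 − (-0.037044)) = 0.723303 − (0.000069)/(0.039989) = 0.721587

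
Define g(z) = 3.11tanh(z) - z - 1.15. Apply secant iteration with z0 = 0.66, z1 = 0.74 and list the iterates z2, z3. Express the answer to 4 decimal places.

0.6716, 0.6706

g(0.66) = -0.011290, g(0.74) = 0.066641
z2 = 0.740000 − 0.066641·(0.740000 − 0.660000) / (0.066641 − (-0.011290)) = 0.740000 − (0.005331)/(0.077931) = 0.671589
g(0.671589) = 0.000947
z3 = 0.671589 − 0.000947·(0.671589 − 0.740000) / (0.000947 − 0.066641) = 0.671589 − (-0.000065)/(-0.065695) = 0.670604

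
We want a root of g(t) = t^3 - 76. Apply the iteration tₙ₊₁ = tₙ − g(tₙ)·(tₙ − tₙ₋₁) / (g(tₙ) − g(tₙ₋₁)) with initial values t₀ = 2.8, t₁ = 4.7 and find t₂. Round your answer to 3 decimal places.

g(2.8) = -54.04800, g(4.7) = 27.82300
t₂ = 4.70000 − 27.82300·(4.70000 − 2.80000) / (27.82300 − (-54.04800)) = 4.70000 − (52.86370)/(81.87100) = 4.05430

4.054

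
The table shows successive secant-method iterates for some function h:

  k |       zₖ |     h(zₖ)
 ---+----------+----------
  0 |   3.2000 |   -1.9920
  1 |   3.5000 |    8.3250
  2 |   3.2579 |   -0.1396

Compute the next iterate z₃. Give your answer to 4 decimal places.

z₃ = 3.2579 − (-0.1396)·(3.2579 − 3.5000) / (-0.1396 − 8.3250)
   = 3.2579 − (0.033797)/(-8.464600) = 3.261893

3.2619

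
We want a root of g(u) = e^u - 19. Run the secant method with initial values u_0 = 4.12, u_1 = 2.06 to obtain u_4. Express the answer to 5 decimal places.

g(4.12) = 42.5592423, g(2.06) = -11.1540302
u_2 = 2.0600000 − (-11.1540302)·(2.0600000 − 4.1200000) / (-11.1540302 − 42.5592423) = 2.0600000 − (22.9773022)/(-53.7132725) = 2.4877770
g(2.4877770) = -6.9655064
u_3 = 2.4877770 − (-6.9655064)·(2.4877770 − 2.0600000) / (-6.9655064 − (-11.1540302)) = 2.4877770 − (-2.9796834)/(4.1885238) = 3.1991692
g(3.1991692) = 5.5121582
u_4 = 3.1991692 − 5.5121582·(3.1991692 − 2.4877770) / (5.5121582 − (-6.9655064)) = 3.1991692 − (3.9213067)/(12.4776646) = 2.8849032

2.88490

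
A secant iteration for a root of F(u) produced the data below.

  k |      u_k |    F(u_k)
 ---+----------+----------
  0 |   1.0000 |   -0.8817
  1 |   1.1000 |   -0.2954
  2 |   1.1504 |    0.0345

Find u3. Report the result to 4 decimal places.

1.1451

u3 = 1.1504 − 0.0345·(1.1504 − 1.1000) / (0.0345 − (-0.2954))
   = 1.1504 − (0.001739)/(0.329900) = 1.145129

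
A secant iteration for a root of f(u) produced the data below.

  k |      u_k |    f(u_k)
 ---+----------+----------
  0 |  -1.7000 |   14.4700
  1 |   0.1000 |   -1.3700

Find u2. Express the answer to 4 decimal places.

-0.0557

u2 = 0.1000 − (-1.3700)·(0.1000 − (-1.7000)) / (-1.3700 − 14.4700)
   = 0.1000 − (-2.466000)/(-15.840000) = -0.055682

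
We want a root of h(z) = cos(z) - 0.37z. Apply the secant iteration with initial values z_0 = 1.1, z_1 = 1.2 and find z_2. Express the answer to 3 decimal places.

h(1.1) = 0.04660, h(1.2) = -0.08164
z_2 = 1.20000 − (-0.08164)·(1.20000 − 1.10000) / (-0.08164 − 0.04660) = 1.20000 − (-0.00816)/(-0.12824) = 1.13634

1.136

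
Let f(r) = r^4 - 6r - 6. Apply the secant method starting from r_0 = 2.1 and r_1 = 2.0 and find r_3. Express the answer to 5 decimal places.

f(2.1) = 0.8481000, f(2.0) = -2.0000000
r_2 = 2.0000000 − (-2.0000000)·(2.0000000 − 2.1000000) / (-2.0000000 − 0.8481000) = 2.0000000 − (0.2000000)/(-2.8481000) = 2.0702223
f(2.0702223) = -0.0530789
r_3 = 2.0702223 − (-0.0530789)·(2.0702223 − 2.0000000) / (-0.0530789 − (-2.0000000)) = 2.0702223 − (-0.0037273)/(1.9469211) = 2.0721367

2.07214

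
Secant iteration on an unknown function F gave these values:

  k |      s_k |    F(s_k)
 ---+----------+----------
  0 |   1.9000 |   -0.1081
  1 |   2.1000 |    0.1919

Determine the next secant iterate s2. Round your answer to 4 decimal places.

1.9721

s2 = 2.1000 − 0.1919·(2.1000 − 1.9000) / (0.1919 − (-0.1081))
   = 2.1000 − (0.038380)/(0.300000) = 1.972067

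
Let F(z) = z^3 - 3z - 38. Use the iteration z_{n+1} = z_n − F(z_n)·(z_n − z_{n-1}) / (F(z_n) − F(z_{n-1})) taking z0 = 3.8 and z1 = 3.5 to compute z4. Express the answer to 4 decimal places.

F(3.8) = 5.472000, F(3.5) = -5.625000
z2 = 3.500000 − (-5.625000)·(3.500000 − 3.800000) / (-5.625000 − 5.472000) = 3.500000 − (1.687500)/(-11.097000) = 3.652068
F(3.652068) = -0.246375
z3 = 3.652068 − (-0.246375)·(3.652068 − 3.500000) / (-0.246375 − (-5.625000)) = 3.652068 − (-0.037466)/(5.378625) = 3.659034
F(3.659034) = 0.011976
z4 = 3.659034 − 0.011976·(3.659034 − 3.652068) / (0.011976 − (-0.246375)) = 3.659034 − (0.000083)/(0.258351) = 3.658711

3.6587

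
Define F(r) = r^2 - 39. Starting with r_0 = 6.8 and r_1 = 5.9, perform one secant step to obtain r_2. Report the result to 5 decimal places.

F(6.8) = 7.2400000, F(5.9) = -4.1900000
r_2 = 5.9000000 − (-4.1900000)·(5.9000000 − 6.8000000) / (-4.1900000 − 7.2400000) = 5.9000000 − (3.7710000)/(-11.4300000) = 6.2299213

6.22992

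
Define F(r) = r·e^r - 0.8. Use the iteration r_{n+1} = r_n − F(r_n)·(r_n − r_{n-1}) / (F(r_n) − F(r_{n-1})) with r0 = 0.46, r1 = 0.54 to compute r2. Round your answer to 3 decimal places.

0.489

F(0.46) = -0.07133, F(0.54) = 0.12664
r2 = 0.54000 − 0.12664·(0.54000 − 0.46000) / (0.12664 − (-0.07133)) = 0.54000 − (0.01013)/(0.19797) = 0.48882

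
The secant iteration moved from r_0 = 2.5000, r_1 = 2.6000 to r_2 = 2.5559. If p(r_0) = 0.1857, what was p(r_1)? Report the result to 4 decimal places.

The secant line through (2.5000, 0.1857) and (2.6000, p(r_1)) crosses zero at r_2 = 2.5559.
So (2.5000, 0.1857), (2.6000, p(r_1)), (2.5559, 0) are collinear:
p(r_1) = 0.1857 · (2.6000 − 2.5559) / (2.5000 − 2.5559) = 0.1857 · (0.044100)/(-0.055900) = -0.146500

-0.1465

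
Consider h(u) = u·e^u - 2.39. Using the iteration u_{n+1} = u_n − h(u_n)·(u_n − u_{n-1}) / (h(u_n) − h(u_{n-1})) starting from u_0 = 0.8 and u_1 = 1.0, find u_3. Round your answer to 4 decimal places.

h(0.8) = -0.609567, h(1.0) = 0.328282
u_2 = 1.000000 − 0.328282·(1.000000 − 0.800000) / (0.328282 − (-0.609567)) = 1.000000 − (0.065656)/(0.937849) = 0.929993
h(0.929993) = -0.032943
u_3 = 0.929993 − (-0.032943)·(0.929993 − 1.000000) / (-0.032943 − 0.328282) = 0.929993 − (0.002306)/(-0.361224) = 0.936377

0.9364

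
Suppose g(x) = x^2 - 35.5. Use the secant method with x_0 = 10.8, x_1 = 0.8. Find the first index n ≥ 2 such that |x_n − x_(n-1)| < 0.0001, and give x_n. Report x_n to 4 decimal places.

n = 8, x_n = 5.9582

g(10.8) = 81.140000, g(0.8) = -34.860000
x_2 = 0.800000 − (-34.860000)·(-10.000000)/(-116.000000) = 3.805172;  |Δ| = 3.005172
g(3.805172) = -21.020663
x_3 = 3.805172 − (-21.020663)·(3.005172)/(13.839337) = 8.369749;  |Δ| = 4.564577
g(8.369749) = 34.552701
x_4 = 8.369749 − 34.552701·(4.564577)/(55.573364) = 5.531727;  |Δ| = 2.838022
g(5.531727) = -4.900000
x_5 = 5.531727 − (-4.900000)·(-2.838022)/(-39.452701) = 5.884207;  |Δ| = 0.352481
g(5.884207) = -0.876105
x_6 = 5.884207 − (-0.876105)·(0.352481)/(4.023895) = 5.960951;  |Δ| = 0.076744
g(5.960951) = 0.032940
x_7 = 5.960951 − 0.032940·(0.076744)/(0.909046) = 5.958170;  |Δ| = 0.002781
g(5.958170) = -0.000206
x_8 = 5.958170 − (-0.000206)·(-0.002781)/(-0.033146) = 5.958188;  |Δ| = 0.000017
|x_8 − x_7| = 0.000017 < 0.0001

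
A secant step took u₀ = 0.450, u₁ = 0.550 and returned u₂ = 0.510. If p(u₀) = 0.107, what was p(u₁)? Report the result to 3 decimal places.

The secant line through (0.450, 0.107) and (0.550, p(u₁)) crosses zero at u₂ = 0.510.
So (0.450, 0.107), (0.550, p(u₁)), (0.510, 0) are collinear:
p(u₁) = 0.107 · (0.550 − 0.510) / (0.450 − 0.510) = 0.107 · (0.04000)/(-0.06000) = -0.07133

-0.071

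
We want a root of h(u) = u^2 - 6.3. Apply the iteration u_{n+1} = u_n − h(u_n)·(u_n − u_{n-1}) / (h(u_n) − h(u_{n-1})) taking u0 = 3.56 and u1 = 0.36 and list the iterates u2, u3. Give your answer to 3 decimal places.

h(3.56) = 6.37360, h(0.36) = -6.17040
u2 = 0.36000 − (-6.17040)·(0.36000 − 3.56000) / (-6.17040 − 6.37360) = 0.36000 − (19.74528)/(-12.54400) = 1.93408
h(1.93408) = -2.55933
u3 = 1.93408 − (-2.55933)·(1.93408 − 0.36000) / (-2.55933 − (-6.17040)) = 1.93408 − (-4.02859)/(3.61107) = 3.04970

1.934, 3.050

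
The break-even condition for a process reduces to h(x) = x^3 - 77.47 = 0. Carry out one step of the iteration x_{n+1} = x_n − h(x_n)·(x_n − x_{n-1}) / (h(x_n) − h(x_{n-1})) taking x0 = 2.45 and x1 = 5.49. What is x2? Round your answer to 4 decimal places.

3.7156

h(2.45) = -62.763875, h(5.49) = 87.999149
x2 = 5.490000 − 87.999149·(5.490000 − 2.450000) / (87.999149 − (-62.763875)) = 5.490000 − (267.517413)/(150.763024) = 3.715577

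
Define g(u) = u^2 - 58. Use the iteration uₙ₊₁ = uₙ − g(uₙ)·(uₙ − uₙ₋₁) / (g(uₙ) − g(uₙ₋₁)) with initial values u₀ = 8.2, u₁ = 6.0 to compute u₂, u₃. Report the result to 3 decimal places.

g(8.2) = 9.24000, g(6.0) = -22.00000
u₂ = 6.00000 − (-22.00000)·(6.00000 − 8.20000) / (-22.00000 − 9.24000) = 6.00000 − (48.40000)/(-31.24000) = 7.54930
g(7.54930) = -1.00813
u₃ = 7.54930 − (-1.00813)·(7.54930 − 6.00000) / (-1.00813 − (-22.00000)) = 7.54930 − (-1.56190)/(20.99187) = 7.62370

7.549, 7.624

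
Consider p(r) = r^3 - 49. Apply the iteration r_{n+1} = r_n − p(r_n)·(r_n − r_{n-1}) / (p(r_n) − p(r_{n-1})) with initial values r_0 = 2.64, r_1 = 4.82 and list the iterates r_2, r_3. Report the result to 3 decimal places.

3.353, 3.576

p(2.64) = -30.60026, p(4.82) = 62.98017
r_2 = 4.82000 − 62.98017·(4.82000 − 2.64000) / (62.98017 − (-30.60026)) = 4.82000 − (137.29677)/(93.58042) = 3.35285
p(3.35285) = -11.30868
r_3 = 3.35285 − (-11.30868)·(3.35285 − 4.82000) / (-11.30868 − 62.98017) = 3.35285 − (16.59156)/(-74.28885) = 3.57619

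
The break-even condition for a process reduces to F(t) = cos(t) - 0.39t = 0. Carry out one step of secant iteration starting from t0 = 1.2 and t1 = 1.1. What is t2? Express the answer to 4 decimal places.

F(1.2) = -0.105642, F(1.1) = 0.024596
t2 = 1.100000 − 0.024596·(1.100000 − 1.200000) / (0.024596 − (-0.105642)) = 1.100000 − (-0.002460)/(0.130238) = 1.118885

1.1189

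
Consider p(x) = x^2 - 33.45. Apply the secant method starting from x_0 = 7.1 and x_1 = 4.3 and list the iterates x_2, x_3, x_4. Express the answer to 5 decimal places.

5.61228, 5.80924, 5.78321

p(7.1) = 16.9600000, p(4.3) = -14.9600000
x_2 = 4.3000000 − (-14.9600000)·(4.3000000 − 7.1000000) / (-14.9600000 − 16.9600000) = 4.3000000 − (41.8880000)/(-31.9200000) = 5.6122807
p(5.6122807) = -1.9523053
x_3 = 5.6122807 − (-1.9523053)·(5.6122807 − 4.3000000) / (-1.9523053 − (-14.9600000)) = 5.6122807 − (-2.5619726)/(13.0076947) = 5.8092389
p(5.8092389) = 0.2972570
x_4 = 5.8092389 − 0.2972570·(5.8092389 − 5.6122807) / (0.2972570 − (-1.9523053)) = 5.8092389 − (0.0585472)/(2.2495624) = 5.7832129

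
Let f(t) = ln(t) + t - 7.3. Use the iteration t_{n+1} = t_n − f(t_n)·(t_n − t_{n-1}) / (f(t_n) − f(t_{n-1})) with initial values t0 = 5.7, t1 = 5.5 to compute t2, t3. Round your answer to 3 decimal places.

f(5.7) = 0.14047, f(5.5) = -0.09525
t2 = 5.50000 − (-0.09525)·(5.50000 − 5.70000) / (-0.09525 − 0.14047) = 5.50000 − (0.01905)/(-0.23572) = 5.58082
f(5.58082) = 0.00015
t3 = 5.58082 − 0.00015·(5.58082 − 5.50000) / (0.00015 − (-0.09525)) = 5.58082 − (0.00001)/(0.09541) = 5.58069

5.581, 5.581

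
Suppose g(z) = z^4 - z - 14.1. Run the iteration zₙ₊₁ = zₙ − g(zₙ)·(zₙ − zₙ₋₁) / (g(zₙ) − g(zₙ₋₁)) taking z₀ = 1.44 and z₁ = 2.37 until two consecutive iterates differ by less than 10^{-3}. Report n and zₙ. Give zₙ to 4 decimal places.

n = 6, zₙ = 2.0032

g(1.44) = -11.240183, g(2.37) = 15.079566
z₂ = 2.370000 − 15.079566·(0.930000)/(26.319749) = 1.837168;  |Δ| = 0.532832
g(1.837168) = -4.545278
z₃ = 1.837168 − (-4.545278)·(-0.532832)/(-19.624844) = 1.960577;  |Δ| = 0.123408
g(1.960577) = -1.285312
z₄ = 1.960577 − (-1.285312)·(0.123408)/(3.259966) = 2.009233;  |Δ| = 0.048656
g(2.009233) = 0.188275
z₅ = 2.009233 − 0.188275·(0.048656)/(1.473587) = 2.003016;  |Δ| = 0.006217
g(2.003016) = -0.006275
z₆ = 2.003016 − (-0.006275)·(-0.006217)/(-0.194550) = 2.003217;  |Δ| = 0.000201
|z₆ − z₅| = 0.000201 < 10^{-3}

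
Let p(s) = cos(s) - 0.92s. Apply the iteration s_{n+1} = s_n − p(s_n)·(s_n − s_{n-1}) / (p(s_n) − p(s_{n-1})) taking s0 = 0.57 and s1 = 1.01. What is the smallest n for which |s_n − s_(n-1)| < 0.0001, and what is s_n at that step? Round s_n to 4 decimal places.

p(0.57) = 0.317501, p(1.01) = -0.397339
s2 = 1.010000 − (-0.397339)·(0.440000)/(-0.714840) = 0.765429;  |Δ| = 0.244571
p(0.765429) = 0.016891
s3 = 0.765429 − 0.016891·(-0.244571)/(0.414230) = 0.775402;  |Δ| = 0.009973
p(0.775402) = 0.000771
s4 = 0.775402 − 0.000771·(0.009973)/(-0.016120) = 0.775878;  |Δ| = 0.000477
p(0.775878) = -0.000002
s5 = 0.775878 − (-0.000002)·(0.000477)/(-0.000772) = 0.775877;  |Δ| = 0.000001
|s5 − s4| = 0.000001 < 0.0001

n = 5, s_n = 0.7759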